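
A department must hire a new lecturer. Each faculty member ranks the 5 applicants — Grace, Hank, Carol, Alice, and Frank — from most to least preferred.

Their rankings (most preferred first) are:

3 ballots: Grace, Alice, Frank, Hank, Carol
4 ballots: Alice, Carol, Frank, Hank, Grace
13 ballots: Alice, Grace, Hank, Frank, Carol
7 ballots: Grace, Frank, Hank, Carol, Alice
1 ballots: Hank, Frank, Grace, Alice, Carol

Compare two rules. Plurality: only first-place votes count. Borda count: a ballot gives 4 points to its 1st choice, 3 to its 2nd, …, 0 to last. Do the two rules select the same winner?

Plurality first-place counts: Grace 10, Hank 1, Carol 0, Alice 17, Frank 0 → Alice.
Borda totals: Grace 81, Hank 51, Carol 19, Alice 78, Frank 51 → Grace.
The two rules disagree: plurality picks Alice, Borda picks Grace.

No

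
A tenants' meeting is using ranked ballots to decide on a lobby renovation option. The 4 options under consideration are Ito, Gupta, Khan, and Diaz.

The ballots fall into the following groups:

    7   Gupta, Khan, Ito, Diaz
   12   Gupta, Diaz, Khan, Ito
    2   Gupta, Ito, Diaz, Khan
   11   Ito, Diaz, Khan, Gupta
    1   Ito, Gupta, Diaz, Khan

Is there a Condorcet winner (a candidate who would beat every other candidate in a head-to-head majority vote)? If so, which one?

Gupta

Head-to-head results (33 voters total):
Ito vs Gupta: Gupta wins 21–12.
Ito vs Khan: Khan wins 19–14.
Ito vs Diaz: Ito wins 21–12.
Gupta vs Khan: Gupta wins 22–11.
Gupta vs Diaz: Gupta wins 22–11.
Khan vs Diaz: Diaz wins 26–7.
Gupta beats each rival — Ito (21–12), Khan (22–11), Diaz (22–11) — so Gupta is the Condorcet winner.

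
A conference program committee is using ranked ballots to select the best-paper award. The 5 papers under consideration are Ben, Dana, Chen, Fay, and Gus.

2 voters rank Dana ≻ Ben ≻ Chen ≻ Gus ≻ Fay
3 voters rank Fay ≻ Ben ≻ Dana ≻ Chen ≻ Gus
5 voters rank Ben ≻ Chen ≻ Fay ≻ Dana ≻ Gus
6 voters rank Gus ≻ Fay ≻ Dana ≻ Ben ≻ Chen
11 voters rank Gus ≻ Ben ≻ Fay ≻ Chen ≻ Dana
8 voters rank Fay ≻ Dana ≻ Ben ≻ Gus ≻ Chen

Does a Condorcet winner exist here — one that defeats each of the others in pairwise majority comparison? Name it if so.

Head-to-head results (35 voters total):
Ben vs Dana: Ben wins 19–16.
Ben vs Chen: Ben wins 35–0.
Ben vs Fay: Ben wins 18–17.
Ben vs Gus: Ben wins 18–17.
Dana vs Chen: Dana wins 19–16.
Dana vs Fay: Fay wins 33–2.
Dana vs Gus: Dana wins 18–17.
Chen vs Fay: Fay wins 28–7.
Chen vs Gus: Gus wins 25–10.
Fay vs Gus: Gus wins 19–16.
Ben beats each rival — Dana (19–16), Chen (35–0), Fay (18–17), Gus (18–17) — so Ben is the Condorcet winner.

Ben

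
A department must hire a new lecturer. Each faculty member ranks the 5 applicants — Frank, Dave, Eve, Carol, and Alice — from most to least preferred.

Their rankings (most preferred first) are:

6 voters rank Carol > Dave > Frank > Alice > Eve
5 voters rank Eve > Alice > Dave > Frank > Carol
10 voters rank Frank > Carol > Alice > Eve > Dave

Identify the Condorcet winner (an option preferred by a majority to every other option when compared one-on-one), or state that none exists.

None — there is no Condorcet winner

Head-to-head results (21 voters total):
Frank vs Dave: Dave wins 11–10.
Frank vs Eve: Frank wins 16–5.
Frank vs Carol: Frank wins 15–6.
Frank vs Alice: Frank wins 16–5.
Dave vs Eve: Eve wins 15–6.
Dave vs Carol: Carol wins 16–5.
Dave vs Alice: Alice wins 15–6.
Eve vs Carol: Carol wins 16–5.
Eve vs Alice: Alice wins 16–5.
Carol vs Alice: Carol wins 16–5.
No candidate beats all others: Frank beats Eve beats Dave beats Frank, a majority cycle.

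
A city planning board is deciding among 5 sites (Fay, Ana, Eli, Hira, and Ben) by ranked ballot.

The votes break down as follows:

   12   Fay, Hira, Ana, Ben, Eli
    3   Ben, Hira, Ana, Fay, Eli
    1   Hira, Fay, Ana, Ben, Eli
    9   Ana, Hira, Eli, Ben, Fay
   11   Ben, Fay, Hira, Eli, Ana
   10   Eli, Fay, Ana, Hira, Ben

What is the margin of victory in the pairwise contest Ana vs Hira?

8

Ballots ranking Ana above Hira: 9+10 = 19.
Ballots ranking Hira above Ana: 12+3+1+11 = 27.
Hira wins 27–19, a margin of 8.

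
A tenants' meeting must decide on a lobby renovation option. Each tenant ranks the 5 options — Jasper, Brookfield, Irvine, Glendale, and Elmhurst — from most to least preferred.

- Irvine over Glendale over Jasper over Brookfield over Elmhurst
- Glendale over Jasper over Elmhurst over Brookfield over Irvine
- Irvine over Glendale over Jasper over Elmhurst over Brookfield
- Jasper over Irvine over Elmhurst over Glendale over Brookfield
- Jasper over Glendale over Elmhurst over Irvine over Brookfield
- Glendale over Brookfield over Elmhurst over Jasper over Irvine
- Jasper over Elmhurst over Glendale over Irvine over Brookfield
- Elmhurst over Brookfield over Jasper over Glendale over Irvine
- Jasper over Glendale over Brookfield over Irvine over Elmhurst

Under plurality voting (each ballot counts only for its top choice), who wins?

Jasper

First-place vote totals:
  Jasper: 4
  Brookfield: 0
  Irvine: 2
  Glendale: 2
  Elmhurst: 1
Jasper has the most first-place votes.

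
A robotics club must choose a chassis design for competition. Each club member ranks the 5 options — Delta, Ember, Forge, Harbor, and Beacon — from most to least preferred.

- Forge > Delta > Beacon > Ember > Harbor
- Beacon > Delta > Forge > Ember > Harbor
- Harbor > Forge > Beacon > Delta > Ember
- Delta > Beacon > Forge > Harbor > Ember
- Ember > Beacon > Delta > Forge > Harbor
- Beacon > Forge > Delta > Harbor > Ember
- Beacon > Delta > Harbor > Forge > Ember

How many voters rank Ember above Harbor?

3

Ballots ranking Ember above Harbor: 3.
Ballots ranking Harbor above Ember: 4.
So 3 of 7 voters prefer Ember to Harbor.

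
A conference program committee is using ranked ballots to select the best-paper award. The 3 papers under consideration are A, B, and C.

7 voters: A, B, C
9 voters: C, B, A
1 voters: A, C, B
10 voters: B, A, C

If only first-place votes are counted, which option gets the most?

First-place vote totals:
  A: 8
  B: 10
  C: 9
B has the most first-place votes.

B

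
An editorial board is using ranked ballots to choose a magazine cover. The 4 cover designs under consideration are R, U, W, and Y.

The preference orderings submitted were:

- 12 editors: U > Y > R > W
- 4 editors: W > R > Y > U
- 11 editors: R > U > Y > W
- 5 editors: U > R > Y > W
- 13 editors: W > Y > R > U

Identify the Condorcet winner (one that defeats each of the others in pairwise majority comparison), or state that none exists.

There is no Condorcet winner

Head-to-head results (45 voters total):
R vs U: R wins 28–17.
R vs W: R wins 28–17.
R vs Y: Y wins 25–20.
U vs W: U wins 28–17.
U vs Y: U wins 28–17.
W vs Y: Y wins 28–17.
No candidate beats all others: R beats U beats Y beats R, a majority cycle.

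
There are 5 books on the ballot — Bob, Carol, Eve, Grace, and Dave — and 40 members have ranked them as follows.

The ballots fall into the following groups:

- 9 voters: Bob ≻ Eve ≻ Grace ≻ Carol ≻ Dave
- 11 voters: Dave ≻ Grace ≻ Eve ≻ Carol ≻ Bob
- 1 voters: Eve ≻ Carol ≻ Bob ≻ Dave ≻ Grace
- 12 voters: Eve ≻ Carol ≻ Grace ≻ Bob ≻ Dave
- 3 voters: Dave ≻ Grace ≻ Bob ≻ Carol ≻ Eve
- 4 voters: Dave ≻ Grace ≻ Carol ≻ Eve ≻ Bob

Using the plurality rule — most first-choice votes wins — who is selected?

Dave

First-place vote totals:
  Bob: 9
  Carol: 0
  Eve: 13
  Grace: 0
  Dave: 18
Dave has the most first-place votes.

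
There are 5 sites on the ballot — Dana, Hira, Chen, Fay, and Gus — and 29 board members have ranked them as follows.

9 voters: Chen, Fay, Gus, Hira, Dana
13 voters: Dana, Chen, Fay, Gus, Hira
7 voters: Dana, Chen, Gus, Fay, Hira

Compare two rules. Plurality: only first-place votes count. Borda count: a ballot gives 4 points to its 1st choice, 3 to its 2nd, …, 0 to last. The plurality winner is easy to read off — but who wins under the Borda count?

Chen

Plurality first-place counts: Dana 20, Hira 0, Chen 9, Fay 0, Gus 0 → Dana.
Borda totals: Dana 80, Hira 9, Chen 96, Fay 60, Gus 45 → Chen.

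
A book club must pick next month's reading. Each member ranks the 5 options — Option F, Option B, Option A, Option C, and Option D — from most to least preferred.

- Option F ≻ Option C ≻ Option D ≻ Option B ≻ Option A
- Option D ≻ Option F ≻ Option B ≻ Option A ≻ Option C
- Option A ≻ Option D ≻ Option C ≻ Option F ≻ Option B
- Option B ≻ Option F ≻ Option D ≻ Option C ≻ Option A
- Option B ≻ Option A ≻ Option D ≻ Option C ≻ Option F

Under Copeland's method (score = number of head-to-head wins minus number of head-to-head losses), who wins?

Pairwise results:
  Option F vs Option B: Option F wins 3–2.
  Option F vs Option A: Option F wins 3–2.
  Option F vs Option C: Option F wins 3–2.
  Option F vs Option D: Option D wins 3–2.
  Option B vs Option A: Option B wins 4–1.
  Option B vs Option C: Option B wins 3–2.
  Option B vs Option D: Option D wins 3–2.
  Option A vs Option C: Option A wins 3–2.
  Option A vs Option D: Option D wins 3–2.
  Option C vs Option D: Option D wins 4–1.
Copeland scores (wins − losses):
  Option F: 3 − 1 = 2
  Option B: 2 − 2 = 0
  Option A: 1 − 3 = -2
  Option C: 0 − 4 = -4
  Option D: 4 − 0 = 4
Option D has the best Copeland score.

Option D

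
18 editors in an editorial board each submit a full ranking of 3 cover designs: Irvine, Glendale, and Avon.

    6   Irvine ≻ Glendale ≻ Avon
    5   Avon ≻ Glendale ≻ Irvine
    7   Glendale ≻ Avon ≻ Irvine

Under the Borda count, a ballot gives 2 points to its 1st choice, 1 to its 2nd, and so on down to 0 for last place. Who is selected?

Glendale

Borda scores:
  Irvine: 6·2 + 5·0 + 7·0 = 12
  Glendale: 6·1 + 5·1 + 7·2 = 25
  Avon: 6·0 + 5·2 + 7·1 = 17
Glendale has the highest total.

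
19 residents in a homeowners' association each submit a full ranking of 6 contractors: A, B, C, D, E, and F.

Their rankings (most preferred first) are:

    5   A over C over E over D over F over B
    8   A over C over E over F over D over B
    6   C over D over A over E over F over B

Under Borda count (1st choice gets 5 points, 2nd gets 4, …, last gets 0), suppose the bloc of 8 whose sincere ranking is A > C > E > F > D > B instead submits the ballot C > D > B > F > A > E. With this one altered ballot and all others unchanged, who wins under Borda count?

Borda totals with the altered ballot: A 51, B 24, C 90, D 66, E 27, F 27.
The switch changes the winner from A to C.

C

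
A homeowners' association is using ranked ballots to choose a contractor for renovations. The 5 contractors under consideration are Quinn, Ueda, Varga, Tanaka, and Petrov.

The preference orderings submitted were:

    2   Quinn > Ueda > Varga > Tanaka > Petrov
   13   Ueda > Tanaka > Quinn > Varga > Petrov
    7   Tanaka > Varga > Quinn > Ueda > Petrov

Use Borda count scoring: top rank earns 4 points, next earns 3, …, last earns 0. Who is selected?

Tanaka

Borda scores:
  Quinn: 2·4 + 13·2 + 7·2 = 48
  Ueda: 2·3 + 13·4 + 7·1 = 65
  Varga: 2·2 + 13·1 + 7·3 = 38
  Tanaka: 2·1 + 13·3 + 7·4 = 69
  Petrov: 2·0 + 13·0 + 7·0 = 0
Tanaka has the highest total.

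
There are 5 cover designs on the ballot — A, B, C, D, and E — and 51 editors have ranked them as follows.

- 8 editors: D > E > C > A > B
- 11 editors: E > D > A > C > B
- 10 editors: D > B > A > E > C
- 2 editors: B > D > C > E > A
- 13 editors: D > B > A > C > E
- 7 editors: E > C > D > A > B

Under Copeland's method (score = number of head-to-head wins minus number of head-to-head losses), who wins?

D

Pairwise results:
  A vs B: A wins 26–25.
  A vs C: A wins 34–17.
  A vs D: D wins 51–0.
  A vs E: E wins 28–23.
  B vs C: C wins 26–25.
  B vs D: D wins 49–2.
  B vs E: E wins 26–25.
  C vs D: D wins 44–7.
  C vs E: E wins 36–15.
  D vs E: D wins 33–18.
Copeland scores (wins − losses):
  A: 2 − 2 = 0
  B: 0 − 4 = -4
  C: 1 − 3 = -2
  D: 4 − 0 = 4
  E: 3 − 1 = 2
D has the best Copeland score.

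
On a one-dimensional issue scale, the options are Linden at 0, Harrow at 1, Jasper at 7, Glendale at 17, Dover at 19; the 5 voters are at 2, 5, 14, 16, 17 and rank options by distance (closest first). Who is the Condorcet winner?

Glendale

With single-peaked preferences on a line, the Condorcet winner is the candidate closest to the median voter.
The median voter (position 14) is closest to Glendale at 17.
Check: Glendale vs Jasper — voters closer to Glendale: 3 of 5.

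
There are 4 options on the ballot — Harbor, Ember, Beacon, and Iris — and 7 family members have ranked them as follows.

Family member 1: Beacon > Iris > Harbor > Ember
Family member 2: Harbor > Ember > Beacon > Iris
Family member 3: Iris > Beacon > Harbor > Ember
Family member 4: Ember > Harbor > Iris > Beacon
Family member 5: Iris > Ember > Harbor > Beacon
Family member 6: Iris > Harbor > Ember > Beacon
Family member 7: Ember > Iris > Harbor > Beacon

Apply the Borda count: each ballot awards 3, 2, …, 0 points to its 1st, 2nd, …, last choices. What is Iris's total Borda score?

Borda scores:
  Harbor: 1 + 3 + 1 + 2 + 1 + 2 + 1 = 11
  Ember: 0 + 2 + 0 + 3 + 2 + 1 + 3 = 11
  Beacon: 3 + 1 + 2 + 0 + 0 + 0 + 0 = 6
  Iris: 2 + 0 + 3 + 1 + 3 + 3 + 2 = 14

14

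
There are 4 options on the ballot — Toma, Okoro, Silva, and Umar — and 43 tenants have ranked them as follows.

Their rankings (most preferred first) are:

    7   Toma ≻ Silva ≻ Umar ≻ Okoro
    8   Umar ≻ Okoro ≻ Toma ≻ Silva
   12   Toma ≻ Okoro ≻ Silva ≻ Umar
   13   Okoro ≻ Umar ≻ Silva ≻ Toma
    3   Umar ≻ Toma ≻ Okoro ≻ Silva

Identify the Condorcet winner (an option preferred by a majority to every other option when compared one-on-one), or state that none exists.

Head-to-head results (43 voters total):
Toma vs Okoro: Toma wins 22–21.
Toma vs Silva: Toma wins 30–13.
Toma vs Umar: Umar wins 24–19.
Okoro vs Silva: Okoro wins 36–7.
Okoro vs Umar: Okoro wins 25–18.
Silva vs Umar: Umar wins 24–19.
No candidate beats all others: Toma beats Okoro beats Umar beats Toma, a majority cycle.

No Condorcet winner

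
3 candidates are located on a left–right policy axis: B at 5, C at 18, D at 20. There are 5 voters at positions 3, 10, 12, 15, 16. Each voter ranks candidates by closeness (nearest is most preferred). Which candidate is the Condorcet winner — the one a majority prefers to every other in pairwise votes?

C

With single-peaked preferences on a line, the Condorcet winner is the candidate closest to the median voter.
The median voter (position 12) is closest to C at 18.
Check: C vs D — voters closer to C: 5 of 5.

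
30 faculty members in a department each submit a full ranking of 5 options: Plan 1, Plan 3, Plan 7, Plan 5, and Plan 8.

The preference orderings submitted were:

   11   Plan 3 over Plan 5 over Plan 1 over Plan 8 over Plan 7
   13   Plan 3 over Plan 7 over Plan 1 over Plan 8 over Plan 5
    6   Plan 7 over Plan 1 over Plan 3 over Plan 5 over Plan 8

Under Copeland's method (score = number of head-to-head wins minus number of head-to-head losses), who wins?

Plan 3

Pairwise results:
  Plan 1 vs Plan 3: Plan 3 wins 24–6.
  Plan 1 vs Plan 7: Plan 7 wins 19–11.
  Plan 1 vs Plan 5: Plan 1 wins 19–11.
  Plan 1 vs Plan 8: Plan 1 wins 30–0.
  Plan 3 vs Plan 7: Plan 3 wins 24–6.
  Plan 3 vs Plan 5: Plan 3 wins 30–0.
  Plan 3 vs Plan 8: Plan 3 wins 30–0.
  Plan 7 vs Plan 5: Plan 7 wins 19–11.
  Plan 7 vs Plan 8: Plan 7 wins 19–11.
  Plan 5 vs Plan 8: Plan 5 wins 17–13.
Copeland scores (wins − losses):
  Plan 1: 2 − 2 = 0
  Plan 3: 4 − 0 = 4
  Plan 7: 3 − 1 = 2
  Plan 5: 1 − 3 = -2
  Plan 8: 0 − 4 = -4
Plan 3 has the best Copeland score.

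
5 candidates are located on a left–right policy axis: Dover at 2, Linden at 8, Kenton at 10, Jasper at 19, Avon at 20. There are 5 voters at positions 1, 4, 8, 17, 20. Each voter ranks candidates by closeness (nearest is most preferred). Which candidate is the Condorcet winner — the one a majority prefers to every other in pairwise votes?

Linden

With single-peaked preferences on a line, the Condorcet winner is the candidate closest to the median voter.
The median voter (position 8) is closest to Linden at 8.
Check: Linden vs Kenton — voters closer to Linden: 3 of 5.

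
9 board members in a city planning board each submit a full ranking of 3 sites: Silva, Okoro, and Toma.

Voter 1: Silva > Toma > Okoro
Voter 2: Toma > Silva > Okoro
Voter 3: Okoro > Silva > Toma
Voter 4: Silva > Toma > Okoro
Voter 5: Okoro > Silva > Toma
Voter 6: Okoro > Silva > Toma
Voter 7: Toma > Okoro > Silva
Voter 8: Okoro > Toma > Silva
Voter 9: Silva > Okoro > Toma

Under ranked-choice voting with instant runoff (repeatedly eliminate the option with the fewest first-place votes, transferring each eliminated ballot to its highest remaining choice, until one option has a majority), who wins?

Round 1: Okoro 4, Silva 3, Toma 2. Toma has the fewest and is eliminated.
Round 2: Okoro 5, Silva 4. Okoro has a majority.

Okoro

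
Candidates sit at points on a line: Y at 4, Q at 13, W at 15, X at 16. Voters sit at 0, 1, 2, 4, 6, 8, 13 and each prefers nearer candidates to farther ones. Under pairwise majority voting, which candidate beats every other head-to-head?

With single-peaked preferences on a line, the Condorcet winner is the candidate closest to the median voter.
The median voter (position 4) is closest to Y at 4.
Check: Y vs W — voters closer to Y: 6 of 7.

Y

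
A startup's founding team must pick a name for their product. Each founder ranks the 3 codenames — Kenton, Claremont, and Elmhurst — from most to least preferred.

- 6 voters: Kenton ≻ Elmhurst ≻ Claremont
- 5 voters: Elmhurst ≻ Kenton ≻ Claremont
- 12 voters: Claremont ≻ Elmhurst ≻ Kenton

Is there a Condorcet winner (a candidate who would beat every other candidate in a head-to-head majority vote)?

Yes

Head-to-head results (23 voters total):
Kenton vs Claremont: Claremont wins 12–11.
Kenton vs Elmhurst: Elmhurst wins 17–6.
Claremont vs Elmhurst: Claremont wins 12–11.
Claremont beats each rival — Kenton (12–11), Elmhurst (12–11) — so Claremont is the Condorcet winner.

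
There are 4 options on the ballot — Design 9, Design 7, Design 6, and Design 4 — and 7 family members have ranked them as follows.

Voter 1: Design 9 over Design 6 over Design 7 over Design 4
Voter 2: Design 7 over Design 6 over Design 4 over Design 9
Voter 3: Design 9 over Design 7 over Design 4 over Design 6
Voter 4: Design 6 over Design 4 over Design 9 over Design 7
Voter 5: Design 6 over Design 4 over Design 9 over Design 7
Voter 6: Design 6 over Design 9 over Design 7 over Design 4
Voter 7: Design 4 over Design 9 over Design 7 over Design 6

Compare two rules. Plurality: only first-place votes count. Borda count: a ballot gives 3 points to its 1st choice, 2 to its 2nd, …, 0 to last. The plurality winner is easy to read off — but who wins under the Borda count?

Design 6

Plurality first-place counts: Design 9 2, Design 7 1, Design 6 3, Design 4 1 → Design 6.
Borda totals: Design 9 12, Design 7 8, Design 6 13, Design 4 9 → Design 6.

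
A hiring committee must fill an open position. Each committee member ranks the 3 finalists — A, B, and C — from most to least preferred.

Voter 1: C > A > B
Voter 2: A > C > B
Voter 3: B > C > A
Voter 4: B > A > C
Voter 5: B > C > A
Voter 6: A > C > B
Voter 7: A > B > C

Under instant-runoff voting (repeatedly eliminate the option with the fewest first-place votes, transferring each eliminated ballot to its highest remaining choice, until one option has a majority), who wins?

A

Round 1: A 3, B 3, C 1. C has the fewest and is eliminated.
Round 2: A 4, B 3. A has a majority.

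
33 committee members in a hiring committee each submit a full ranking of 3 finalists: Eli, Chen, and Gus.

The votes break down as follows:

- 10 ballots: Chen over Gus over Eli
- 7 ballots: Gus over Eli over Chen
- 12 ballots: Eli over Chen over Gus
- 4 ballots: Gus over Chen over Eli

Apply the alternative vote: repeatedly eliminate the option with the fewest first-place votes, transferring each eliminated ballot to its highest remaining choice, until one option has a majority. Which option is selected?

Gus

Round 1: Eli 12, Gus 11, Chen 10. Chen has the fewest and is eliminated.
Round 2: Gus 21, Eli 12. Gus has a majority.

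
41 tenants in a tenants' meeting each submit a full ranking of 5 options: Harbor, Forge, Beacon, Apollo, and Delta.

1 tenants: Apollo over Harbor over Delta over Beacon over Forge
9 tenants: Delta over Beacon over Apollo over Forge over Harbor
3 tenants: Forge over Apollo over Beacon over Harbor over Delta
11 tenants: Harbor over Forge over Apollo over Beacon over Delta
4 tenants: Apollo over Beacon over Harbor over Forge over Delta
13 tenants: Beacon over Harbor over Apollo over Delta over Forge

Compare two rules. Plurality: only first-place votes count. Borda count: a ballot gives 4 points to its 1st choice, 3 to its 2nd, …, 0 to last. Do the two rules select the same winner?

Plurality first-place counts: Harbor 11, Forge 3, Beacon 13, Apollo 5, Delta 9 → Beacon.
Borda totals: Harbor 97, Forge 58, Beacon 109, Apollo 95, Delta 51 → Beacon.
The two rules agree on Beacon.

Yes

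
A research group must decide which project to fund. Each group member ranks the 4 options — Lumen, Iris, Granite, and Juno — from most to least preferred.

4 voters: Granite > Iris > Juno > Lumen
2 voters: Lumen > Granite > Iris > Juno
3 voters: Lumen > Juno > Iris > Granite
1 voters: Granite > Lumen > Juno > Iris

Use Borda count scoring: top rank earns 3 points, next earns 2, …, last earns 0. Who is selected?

Granite

Borda scores:
  Lumen: 4·0 + 2·3 + 3·3 + 2 = 17
  Iris: 4·2 + 2·1 + 3·1 + 0 = 13
  Granite: 4·3 + 2·2 + 3·0 + 3 = 19
  Juno: 4·1 + 2·0 + 3·2 + 1 = 11
Granite has the highest total.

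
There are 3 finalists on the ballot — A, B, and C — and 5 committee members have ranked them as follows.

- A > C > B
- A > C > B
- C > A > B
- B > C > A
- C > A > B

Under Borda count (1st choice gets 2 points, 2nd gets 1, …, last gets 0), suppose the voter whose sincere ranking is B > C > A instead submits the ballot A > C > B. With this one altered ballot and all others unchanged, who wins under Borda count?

A

Borda totals with the altered ballot: A 8, B 0, C 7.
The switch changes the winner from C to A.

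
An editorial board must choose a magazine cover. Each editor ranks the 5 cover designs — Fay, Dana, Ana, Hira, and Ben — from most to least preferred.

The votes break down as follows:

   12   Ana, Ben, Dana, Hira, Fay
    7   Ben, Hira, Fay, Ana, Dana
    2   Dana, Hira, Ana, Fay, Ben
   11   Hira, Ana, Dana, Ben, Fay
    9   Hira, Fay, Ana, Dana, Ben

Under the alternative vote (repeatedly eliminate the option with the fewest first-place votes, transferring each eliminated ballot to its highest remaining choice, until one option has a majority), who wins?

Round 1: Hira 20, Ana 12, Ben 7, Dana 2, Fay 0. Fay has the fewest and is eliminated.
Round 2: Hira 20, Ana 12, Ben 7, Dana 2. Dana has the fewest and is eliminated.
Round 3: Hira 22, Ana 12, Ben 7. Hira has a majority.

Hira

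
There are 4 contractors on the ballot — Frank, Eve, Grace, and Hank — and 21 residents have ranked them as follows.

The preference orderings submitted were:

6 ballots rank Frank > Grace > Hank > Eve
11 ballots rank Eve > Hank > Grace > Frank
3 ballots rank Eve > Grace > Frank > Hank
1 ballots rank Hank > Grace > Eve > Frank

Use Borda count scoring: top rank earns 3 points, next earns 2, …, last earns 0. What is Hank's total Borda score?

31

Borda scores:
  Frank: 6·3 + 11·0 + 3·1 + 0 = 21
  Eve: 6·0 + 11·3 + 3·3 + 1 = 43
  Grace: 6·2 + 11·1 + 3·2 + 2 = 31
  Hank: 6·1 + 11·2 + 3·0 + 3 = 31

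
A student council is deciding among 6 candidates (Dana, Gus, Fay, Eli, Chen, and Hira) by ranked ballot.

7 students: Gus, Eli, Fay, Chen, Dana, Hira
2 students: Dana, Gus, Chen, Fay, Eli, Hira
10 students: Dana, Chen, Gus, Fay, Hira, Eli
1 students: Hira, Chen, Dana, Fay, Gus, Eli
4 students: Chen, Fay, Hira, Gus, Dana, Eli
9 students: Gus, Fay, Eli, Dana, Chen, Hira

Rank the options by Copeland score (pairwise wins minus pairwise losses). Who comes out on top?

Gus

Pairwise results:
  Dana vs Gus: Gus wins 20–13.
  Dana vs Fay: Fay wins 20–13.
  Dana vs Eli: Dana wins 17–16.
  Dana vs Chen: Dana wins 21–12.
  Dana vs Hira: Dana wins 28–5.
  Gus vs Fay: Gus wins 28–5.
  Gus vs Eli: Gus wins 33–0.
  Gus vs Chen: Gus wins 18–15.
  Gus vs Hira: Gus wins 28–5.
  Fay vs Eli: Fay wins 26–7.
  Fay vs Chen: Chen wins 17–16.
  Fay vs Hira: Fay wins 32–1.
  Eli vs Chen: Chen wins 17–16.
  Eli vs Hira: Eli wins 18–15.
  Chen vs Hira: Chen wins 32–1.
Copeland scores (wins − losses):
  Dana: 3 − 2 = 1
  Gus: 5 − 0 = 5
  Fay: 3 − 2 = 1
  Eli: 1 − 4 = -3
  Chen: 3 − 2 = 1
  Hira: 0 − 5 = -5
Gus has the best Copeland score.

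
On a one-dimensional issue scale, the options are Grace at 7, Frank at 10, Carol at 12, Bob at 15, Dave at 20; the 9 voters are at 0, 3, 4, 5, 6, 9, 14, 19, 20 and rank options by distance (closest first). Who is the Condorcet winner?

Grace

With single-peaked preferences on a line, the Condorcet winner is the candidate closest to the median voter.
The median voter (position 6) is closest to Grace at 7.
Check: Grace vs Frank — voters closer to Grace: 5 of 9.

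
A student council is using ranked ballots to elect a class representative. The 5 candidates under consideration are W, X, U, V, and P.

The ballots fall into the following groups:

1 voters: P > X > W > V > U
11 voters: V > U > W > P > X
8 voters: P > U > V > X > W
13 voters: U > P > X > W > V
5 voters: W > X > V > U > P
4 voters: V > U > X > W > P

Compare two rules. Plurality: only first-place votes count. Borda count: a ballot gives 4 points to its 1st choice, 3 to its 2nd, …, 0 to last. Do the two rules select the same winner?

Plurality first-place counts: W 5, X 0, U 13, V 15, P 9 → V.
Borda totals: W 61, X 60, U 126, V 87, P 86 → U.
The two rules disagree: plurality picks V, Borda picks U.

No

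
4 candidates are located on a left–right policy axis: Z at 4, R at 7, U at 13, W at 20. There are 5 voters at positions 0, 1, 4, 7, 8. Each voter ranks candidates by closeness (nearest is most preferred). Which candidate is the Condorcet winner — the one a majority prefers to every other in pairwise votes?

Z

With single-peaked preferences on a line, the Condorcet winner is the candidate closest to the median voter.
The median voter (position 4) is closest to Z at 4.
Check: Z vs U — voters closer to Z: 5 of 5.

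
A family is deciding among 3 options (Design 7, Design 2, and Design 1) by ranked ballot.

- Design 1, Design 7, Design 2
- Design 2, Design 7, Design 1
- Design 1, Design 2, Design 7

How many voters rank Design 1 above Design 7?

Ballots ranking Design 1 above Design 7: 2.
Ballots ranking Design 7 above Design 1: 1.
So 2 of 3 voters prefer Design 1 to Design 7.

2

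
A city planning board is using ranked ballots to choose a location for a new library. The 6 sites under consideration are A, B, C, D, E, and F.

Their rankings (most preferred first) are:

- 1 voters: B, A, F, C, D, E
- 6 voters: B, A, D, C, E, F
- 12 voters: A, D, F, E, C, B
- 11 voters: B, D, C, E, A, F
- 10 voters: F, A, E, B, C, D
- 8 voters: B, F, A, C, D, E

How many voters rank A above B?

22

Ballots ranking A above B: 12+10 = 22.
Ballots ranking B above A: 1+6+11+8 = 26.
So 22 of 48 voters prefer A to B.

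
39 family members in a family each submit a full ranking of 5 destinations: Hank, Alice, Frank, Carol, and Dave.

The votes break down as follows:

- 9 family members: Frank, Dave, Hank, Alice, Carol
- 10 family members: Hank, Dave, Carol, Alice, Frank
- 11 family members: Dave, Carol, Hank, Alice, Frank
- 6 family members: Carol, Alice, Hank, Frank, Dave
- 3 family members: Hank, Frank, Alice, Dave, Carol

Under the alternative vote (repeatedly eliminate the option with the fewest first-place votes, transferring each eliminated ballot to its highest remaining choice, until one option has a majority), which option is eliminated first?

Round 1: Hank 13, Dave 11, Frank 9, Carol 6, Alice 0. Alice has the fewest and is eliminated.
Round 2: Hank 13, Dave 11, Frank 9, Carol 6. Carol has the fewest and is eliminated.
Round 3: Hank 19, Dave 11, Frank 9. Frank has the fewest and is eliminated.
Round 4: Dave 20, Hank 19. Dave has a majority.

Alice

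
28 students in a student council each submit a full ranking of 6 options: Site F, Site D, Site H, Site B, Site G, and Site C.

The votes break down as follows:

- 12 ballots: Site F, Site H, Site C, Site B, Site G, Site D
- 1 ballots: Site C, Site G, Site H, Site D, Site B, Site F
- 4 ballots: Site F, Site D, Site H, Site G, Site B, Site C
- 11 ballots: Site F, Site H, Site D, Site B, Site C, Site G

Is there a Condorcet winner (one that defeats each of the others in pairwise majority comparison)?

Yes

Head-to-head results (28 voters total):
Site F vs Site D: Site F wins 27–1.
Site F vs Site H: Site F wins 27–1.
Site F vs Site B: Site F wins 27–1.
Site F vs Site G: Site F wins 27–1.
Site F vs Site C: Site F wins 27–1.
Site D vs Site H: Site H wins 24–4.
Site D vs Site B: Site D wins 16–12.
Site D vs Site G: Site D wins 15–13.
Site D vs Site C: Site D wins 15–13.
Site H vs Site B: Site H wins 28–0.
Site H vs Site G: Site H wins 27–1.
Site H vs Site C: Site H wins 27–1.
Site B vs Site G: Site B wins 23–5.
Site B vs Site C: Site B wins 15–13.
Site G vs Site C: Site C wins 24–4.
Site F beats each rival — Site D (27–1), Site H (27–1), Site B (27–1), Site G (27–1), Site C (27–1) — so Site F is the Condorcet winner.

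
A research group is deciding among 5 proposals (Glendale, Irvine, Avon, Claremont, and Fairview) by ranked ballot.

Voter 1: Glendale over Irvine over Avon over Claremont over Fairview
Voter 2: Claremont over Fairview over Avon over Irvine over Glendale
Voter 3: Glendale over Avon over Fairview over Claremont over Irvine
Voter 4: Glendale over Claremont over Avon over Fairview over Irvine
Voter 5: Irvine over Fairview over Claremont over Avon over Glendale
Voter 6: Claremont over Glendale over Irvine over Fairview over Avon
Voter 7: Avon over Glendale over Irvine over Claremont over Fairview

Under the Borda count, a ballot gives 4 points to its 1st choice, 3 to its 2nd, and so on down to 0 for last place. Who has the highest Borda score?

Borda scores:
  Glendale: 4 + 0 + 4 + 4 + 0 + 3 + 3 = 18
  Irvine: 3 + 1 + 0 + 0 + 4 + 2 + 2 = 12
  Avon: 2 + 2 + 3 + 2 + 1 + 0 + 4 = 14
  Claremont: 1 + 4 + 1 + 3 + 2 + 4 + 1 = 16
  Fairview: 0 + 3 + 2 + 1 + 3 + 1 + 0 = 10
Glendale has the highest total.

Glendale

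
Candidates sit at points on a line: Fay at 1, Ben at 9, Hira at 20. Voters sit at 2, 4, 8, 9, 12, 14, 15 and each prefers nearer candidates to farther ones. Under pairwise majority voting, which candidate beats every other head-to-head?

Ben

With single-peaked preferences on a line, the Condorcet winner is the candidate closest to the median voter.
The median voter (position 9) is closest to Ben at 9.
Check: Ben vs Hira — voters closer to Ben: 6 of 7.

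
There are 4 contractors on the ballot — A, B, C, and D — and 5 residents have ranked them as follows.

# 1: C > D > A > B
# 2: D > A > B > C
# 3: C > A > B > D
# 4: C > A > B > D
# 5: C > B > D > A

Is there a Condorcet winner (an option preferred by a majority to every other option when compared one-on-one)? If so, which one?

Head-to-head results (5 voters total):
A vs B: A wins 4–1.
A vs C: C wins 4–1.
A vs D: D wins 3–2.
B vs C: C wins 4–1.
B vs D: B wins 3–2.
C vs D: C wins 4–1.
C beats each rival — A (4–1), B (4–1), D (4–1) — so C is the Condorcet winner.

C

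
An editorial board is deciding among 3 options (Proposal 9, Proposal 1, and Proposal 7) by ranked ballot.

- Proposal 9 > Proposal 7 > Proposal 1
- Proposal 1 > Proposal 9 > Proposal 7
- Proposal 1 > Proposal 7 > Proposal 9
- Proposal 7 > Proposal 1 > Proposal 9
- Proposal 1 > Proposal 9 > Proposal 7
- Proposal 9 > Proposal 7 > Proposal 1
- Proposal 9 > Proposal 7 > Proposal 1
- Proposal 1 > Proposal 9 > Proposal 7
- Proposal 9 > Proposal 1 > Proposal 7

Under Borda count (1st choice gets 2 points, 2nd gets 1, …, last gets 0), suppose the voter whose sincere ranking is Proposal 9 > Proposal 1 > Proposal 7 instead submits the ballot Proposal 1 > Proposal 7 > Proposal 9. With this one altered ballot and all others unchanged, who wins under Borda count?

Proposal 1

Borda totals with the altered ballot: Proposal 9 9, Proposal 1 11, Proposal 7 7.
The switch changes the winner from Proposal 9 to Proposal 1.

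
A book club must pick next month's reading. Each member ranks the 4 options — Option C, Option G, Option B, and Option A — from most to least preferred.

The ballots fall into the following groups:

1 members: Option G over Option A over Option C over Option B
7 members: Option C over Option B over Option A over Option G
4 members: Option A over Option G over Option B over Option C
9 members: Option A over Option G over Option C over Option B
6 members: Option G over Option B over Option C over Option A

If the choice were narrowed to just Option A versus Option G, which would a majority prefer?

Ballots ranking Option A above Option G: 7+4+9 = 20.
Ballots ranking Option G above Option A: 1+6 = 7.
Option A wins the head-to-head, 20–7.

Option A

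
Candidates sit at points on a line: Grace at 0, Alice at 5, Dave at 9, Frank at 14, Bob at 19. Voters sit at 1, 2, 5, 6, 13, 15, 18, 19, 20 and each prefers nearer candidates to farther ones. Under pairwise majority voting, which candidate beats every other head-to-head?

With single-peaked preferences on a line, the Condorcet winner is the candidate closest to the median voter.
The median voter (position 13) is closest to Frank at 14.
Check: Frank vs Grace — voters closer to Frank: 5 of 9.

Frank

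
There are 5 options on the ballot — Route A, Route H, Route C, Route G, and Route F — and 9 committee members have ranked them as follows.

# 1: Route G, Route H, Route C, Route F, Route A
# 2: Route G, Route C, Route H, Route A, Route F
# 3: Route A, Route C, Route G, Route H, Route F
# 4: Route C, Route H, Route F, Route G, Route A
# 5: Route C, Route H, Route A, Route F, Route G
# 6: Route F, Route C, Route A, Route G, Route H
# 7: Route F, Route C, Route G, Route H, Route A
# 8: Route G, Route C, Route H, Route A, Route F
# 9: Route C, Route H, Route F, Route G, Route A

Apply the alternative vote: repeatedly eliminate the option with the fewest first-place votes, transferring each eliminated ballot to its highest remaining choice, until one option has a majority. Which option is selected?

Round 1: Route C 3, Route G 3, Route F 2, Route A 1, Route H 0. Route H has the fewest and is eliminated.
Round 2: Route C 3, Route G 3, Route F 2, Route A 1. Route A has the fewest and is eliminated.
Round 3: Route C 4, Route G 3, Route F 2. Route F has the fewest and is eliminated.
Round 4: Route C 6, Route G 3. Route C has a majority.

Route C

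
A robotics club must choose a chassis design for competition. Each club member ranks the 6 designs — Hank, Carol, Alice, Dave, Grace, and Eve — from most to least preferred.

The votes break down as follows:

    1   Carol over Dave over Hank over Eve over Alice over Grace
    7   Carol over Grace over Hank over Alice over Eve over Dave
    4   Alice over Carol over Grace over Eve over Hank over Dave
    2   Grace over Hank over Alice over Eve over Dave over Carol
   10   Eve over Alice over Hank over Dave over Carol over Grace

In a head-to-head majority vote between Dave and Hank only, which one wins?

Ballots ranking Dave above Hank: 1.
Ballots ranking Hank above Dave: 7+4+2+10 = 23.
Hank wins the head-to-head, 23–1.

Hank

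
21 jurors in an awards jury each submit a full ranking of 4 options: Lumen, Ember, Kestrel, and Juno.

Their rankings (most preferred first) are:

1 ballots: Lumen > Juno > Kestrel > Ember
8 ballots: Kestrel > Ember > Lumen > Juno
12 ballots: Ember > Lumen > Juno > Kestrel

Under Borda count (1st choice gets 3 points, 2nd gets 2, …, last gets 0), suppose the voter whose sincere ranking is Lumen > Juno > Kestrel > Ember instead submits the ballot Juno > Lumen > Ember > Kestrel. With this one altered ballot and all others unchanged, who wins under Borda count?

Borda totals with the altered ballot: Lumen 34, Ember 53, Kestrel 24, Juno 15.
The winner is unchanged: still Ember.

Ember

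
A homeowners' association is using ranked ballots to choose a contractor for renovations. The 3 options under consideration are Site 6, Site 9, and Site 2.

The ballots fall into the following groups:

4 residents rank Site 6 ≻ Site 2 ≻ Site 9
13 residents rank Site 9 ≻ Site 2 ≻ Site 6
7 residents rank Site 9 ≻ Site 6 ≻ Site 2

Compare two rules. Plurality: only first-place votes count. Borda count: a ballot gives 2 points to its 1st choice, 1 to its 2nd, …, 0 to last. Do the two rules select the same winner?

Yes

Plurality first-place counts: Site 6 4, Site 9 20, Site 2 0 → Site 9.
Borda totals: Site 6 15, Site 9 40, Site 2 17 → Site 9.
The two rules agree on Site 9.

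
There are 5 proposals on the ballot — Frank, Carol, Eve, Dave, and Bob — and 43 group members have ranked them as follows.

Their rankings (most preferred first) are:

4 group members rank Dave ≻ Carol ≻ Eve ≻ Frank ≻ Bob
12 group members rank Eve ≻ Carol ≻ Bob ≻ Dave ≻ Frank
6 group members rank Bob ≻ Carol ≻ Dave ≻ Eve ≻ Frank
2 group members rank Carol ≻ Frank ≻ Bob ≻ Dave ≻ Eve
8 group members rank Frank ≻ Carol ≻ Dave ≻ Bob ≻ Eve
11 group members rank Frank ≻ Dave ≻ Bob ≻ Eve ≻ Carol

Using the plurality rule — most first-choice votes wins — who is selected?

First-place vote totals:
  Frank: 19
  Carol: 2
  Eve: 12
  Dave: 4
  Bob: 6
Frank has the most first-place votes.

Frank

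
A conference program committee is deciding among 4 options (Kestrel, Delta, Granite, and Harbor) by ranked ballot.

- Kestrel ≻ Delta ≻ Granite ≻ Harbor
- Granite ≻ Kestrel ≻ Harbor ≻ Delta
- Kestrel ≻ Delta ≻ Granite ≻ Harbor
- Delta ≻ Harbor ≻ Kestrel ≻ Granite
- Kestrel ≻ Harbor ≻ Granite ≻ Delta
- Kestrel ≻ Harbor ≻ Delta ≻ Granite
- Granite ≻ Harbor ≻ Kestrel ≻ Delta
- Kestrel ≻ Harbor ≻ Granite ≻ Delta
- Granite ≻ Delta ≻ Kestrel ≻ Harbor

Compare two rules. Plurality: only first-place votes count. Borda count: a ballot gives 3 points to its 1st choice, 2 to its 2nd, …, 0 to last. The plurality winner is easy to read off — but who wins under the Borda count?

Plurality first-place counts: Kestrel 5, Delta 1, Granite 3, Harbor 0 → Kestrel.
Borda totals: Kestrel 20, Delta 10, Granite 13, Harbor 11 → Kestrel.

Kestrel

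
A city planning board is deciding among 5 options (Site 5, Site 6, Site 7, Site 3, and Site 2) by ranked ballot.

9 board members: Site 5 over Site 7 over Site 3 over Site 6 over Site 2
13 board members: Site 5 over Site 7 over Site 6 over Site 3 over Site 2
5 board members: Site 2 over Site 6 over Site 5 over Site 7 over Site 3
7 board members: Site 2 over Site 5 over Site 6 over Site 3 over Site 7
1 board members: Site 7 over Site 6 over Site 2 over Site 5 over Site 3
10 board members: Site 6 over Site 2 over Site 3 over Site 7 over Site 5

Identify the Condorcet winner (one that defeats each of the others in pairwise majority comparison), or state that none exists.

Head-to-head results (45 voters total):
Site 5 vs Site 6: Site 5 wins 29–16.
Site 5 vs Site 7: Site 5 wins 34–11.
Site 5 vs Site 3: Site 5 wins 35–10.
Site 5 vs Site 2: Site 2 wins 23–22.
Site 6 vs Site 7: Site 7 wins 23–22.
Site 6 vs Site 3: Site 6 wins 36–9.
Site 6 vs Site 2: Site 6 wins 33–12.
Site 7 vs Site 3: Site 7 wins 28–17.
Site 7 vs Site 2: Site 7 wins 23–22.
Site 3 vs Site 2: Site 2 wins 23–22.
No candidate beats all others: Site 5 beats Site 6 beats Site 2 beats Site 5, a majority cycle.

No Condorcet winner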